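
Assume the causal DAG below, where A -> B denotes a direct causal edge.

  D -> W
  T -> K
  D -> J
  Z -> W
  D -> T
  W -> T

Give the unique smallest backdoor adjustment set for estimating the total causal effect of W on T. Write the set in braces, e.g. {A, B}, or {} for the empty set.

{D}

Variables eligible for adjustment (non-descendants of W, excluding W and T): {D, J, Z}.
Backdoor paths from W to T:
  P1: W <- D -> T
The empty set is not sufficient: P1 (W <- D -> T) has no collider blocking it and no conditioned non-collider, so it is open.
Try {D}:
  P1: blocked at fork node D ∈ conditioning set.
{D} contains no descendant of W and blocks every backdoor path.
No other singleton works — e.g. {Z} leaves P1 open — so {D} is the unique smallest valid adjustment set.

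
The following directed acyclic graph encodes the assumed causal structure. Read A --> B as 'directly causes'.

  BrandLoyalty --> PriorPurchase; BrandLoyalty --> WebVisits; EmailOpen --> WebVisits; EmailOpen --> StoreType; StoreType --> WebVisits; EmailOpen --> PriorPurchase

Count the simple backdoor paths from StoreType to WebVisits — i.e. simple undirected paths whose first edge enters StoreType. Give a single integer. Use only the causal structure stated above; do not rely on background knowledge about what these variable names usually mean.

2

A backdoor path from StoreType to WebVisits is any simple undirected path whose first edge points into StoreType (i.e. leaves StoreType via a parent).
Parents of StoreType: {EmailOpen}.
Enumerating:
  P1: StoreType <- EmailOpen -> PriorPurchase <- BrandLoyalty -> WebVisits
  P2: StoreType <- EmailOpen -> WebVisits
That exhausts the simple backdoor paths. Count: 2.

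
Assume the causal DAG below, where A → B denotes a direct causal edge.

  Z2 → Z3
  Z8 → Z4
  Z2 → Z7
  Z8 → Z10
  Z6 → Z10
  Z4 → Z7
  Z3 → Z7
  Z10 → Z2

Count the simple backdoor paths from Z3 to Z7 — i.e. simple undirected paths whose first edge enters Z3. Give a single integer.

A backdoor path from Z3 to Z7 is any simple undirected path whose first edge points into Z3 (i.e. leaves Z3 via a parent).
Parents of Z3: {Z2}.
Enumerating:
  P1: Z3 <- Z2 <- Z10 <- Z8 -> Z4 -> Z7
  P2: Z3 <- Z2 -> Z7
That exhausts the simple backdoor paths. Count: 2.

2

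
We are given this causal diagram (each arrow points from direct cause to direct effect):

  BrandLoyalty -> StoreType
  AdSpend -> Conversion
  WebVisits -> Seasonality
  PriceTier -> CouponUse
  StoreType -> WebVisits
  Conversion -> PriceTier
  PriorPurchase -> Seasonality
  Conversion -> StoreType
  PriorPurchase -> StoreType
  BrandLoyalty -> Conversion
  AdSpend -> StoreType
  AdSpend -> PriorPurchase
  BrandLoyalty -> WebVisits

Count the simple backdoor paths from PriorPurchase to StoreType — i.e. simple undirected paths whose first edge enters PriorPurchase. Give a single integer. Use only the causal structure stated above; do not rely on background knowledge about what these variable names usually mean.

4

A backdoor path from PriorPurchase to StoreType is any simple undirected path whose first edge points into PriorPurchase (i.e. leaves PriorPurchase via a parent).
Parents of PriorPurchase: {AdSpend}.
Enumerating:
  P1: PriorPurchase <- AdSpend -> Conversion <- BrandLoyalty -> StoreType
  P2: PriorPurchase <- AdSpend -> Conversion <- BrandLoyalty -> WebVisits <- StoreType
  P3: PriorPurchase <- AdSpend -> Conversion -> StoreType
  P4: PriorPurchase <- AdSpend -> StoreType
That exhausts the simple backdoor paths. Count: 4.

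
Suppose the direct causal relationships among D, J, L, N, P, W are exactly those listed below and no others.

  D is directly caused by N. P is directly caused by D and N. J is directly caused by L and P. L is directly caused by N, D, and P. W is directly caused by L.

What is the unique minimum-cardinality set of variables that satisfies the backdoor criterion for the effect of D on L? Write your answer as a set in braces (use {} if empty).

Variables eligible for adjustment (non-descendants of D, excluding D and L): {N}.
Backdoor paths from D to L:
  P1: D <- N -> P -> L
  P2: D <- N -> P -> J <- L
  P3: D <- N -> L
The empty set is not sufficient: P1 (D <- N -> P -> L) has no collider blocking it and no conditioned non-collider, so it is open.
Try {N}:
  P1: blocked at fork node N ∈ conditioning set.
  P2: blocked at fork node N ∈ conditioning set.
  P3: blocked at fork node N ∈ conditioning set.
{N} contains no descendant of D and blocks every backdoor path.
{N} is the unique smallest valid adjustment set.

{N}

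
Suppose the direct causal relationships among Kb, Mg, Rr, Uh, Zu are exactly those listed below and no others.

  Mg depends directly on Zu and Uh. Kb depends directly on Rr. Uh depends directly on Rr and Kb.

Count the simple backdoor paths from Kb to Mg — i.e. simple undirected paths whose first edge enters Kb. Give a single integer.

A backdoor path from Kb to Mg is any simple undirected path whose first edge points into Kb (i.e. leaves Kb via a parent).
Parents of Kb: {Rr}.
Enumerating:
  P1: Kb <- Rr -> Uh -> Mg
That exhausts the simple backdoor paths. Count: 1.

1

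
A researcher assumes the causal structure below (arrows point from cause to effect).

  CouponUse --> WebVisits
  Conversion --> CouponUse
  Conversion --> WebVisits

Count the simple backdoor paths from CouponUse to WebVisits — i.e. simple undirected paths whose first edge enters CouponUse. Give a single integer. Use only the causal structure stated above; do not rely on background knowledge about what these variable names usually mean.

A backdoor path from CouponUse to WebVisits is any simple undirected path whose first edge points into CouponUse (i.e. leaves CouponUse via a parent).
Parents of CouponUse: {Conversion}.
Enumerating:
  P1: CouponUse <- Conversion -> WebVisits
That exhausts the simple backdoor paths. Count: 1.

1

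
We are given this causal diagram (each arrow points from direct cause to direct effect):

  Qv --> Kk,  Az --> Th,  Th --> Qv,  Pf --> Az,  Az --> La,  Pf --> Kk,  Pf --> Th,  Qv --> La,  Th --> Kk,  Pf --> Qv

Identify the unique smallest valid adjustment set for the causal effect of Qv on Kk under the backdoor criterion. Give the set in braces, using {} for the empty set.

Variables eligible for adjustment (non-descendants of Qv, excluding Qv and Kk): {Az, Pf, Th}.
Backdoor paths from Qv to Kk:
  P1: Qv <- Pf -> Az -> Th -> Kk
  P2: Qv <- Pf -> Th -> Kk
  P3: Qv <- Pf -> Kk
  P4: Qv <- Th <- Pf -> Kk
  P5: Qv <- Th <- Az <- Pf -> Kk
  P6: Qv <- Th -> Kk
The empty set is not sufficient: P1 (Qv <- Pf -> Az -> Th -> Kk) has no collider blocking it and no conditioned non-collider, so it is open.
Try {Pf, Th}:
  P1: blocked at fork node Pf ∈ conditioning set.
  P2: blocked at fork node Pf ∈ conditioning set.
  P3: blocked at fork node Pf ∈ conditioning set.
  P4: blocked at chain node Th ∈ conditioning set.
  P5: blocked at chain node Th ∈ conditioning set.
  P6: blocked at fork node Th ∈ conditioning set.
{Pf, Th} contains no descendant of Qv and blocks every backdoor path.
Every element of {Pf, Th} is needed (dropping Pf leaves P3 open; dropping Th leaves P6 open), so no proper subset is valid.
Among all size-2 subsets of the eligible variables, only {Pf, Th} blocks every backdoor path, so it is the unique smallest valid adjustment set.

{Pf, Th}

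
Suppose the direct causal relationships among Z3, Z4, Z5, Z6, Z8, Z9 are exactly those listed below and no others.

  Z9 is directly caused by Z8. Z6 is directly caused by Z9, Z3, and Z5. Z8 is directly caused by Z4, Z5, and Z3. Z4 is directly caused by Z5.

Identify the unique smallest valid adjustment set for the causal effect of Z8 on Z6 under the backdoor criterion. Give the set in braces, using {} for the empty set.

Variables eligible for adjustment (non-descendants of Z8, excluding Z8 and Z6): {Z3, Z4, Z5}.
Backdoor paths from Z8 to Z6:
  P1: Z8 <- Z5 -> Z6
  P2: Z8 <- Z3 -> Z6
  P3: Z8 <- Z4 <- Z5 -> Z6
The empty set is not sufficient: P1 (Z8 <- Z5 -> Z6) has no collider blocking it and no conditioned non-collider, so it is open.
Try {Z3, Z5}:
  P1: blocked at fork node Z5 ∈ conditioning set.
  P2: blocked at fork node Z3 ∈ conditioning set.
  P3: blocked at fork node Z5 ∈ conditioning set.
{Z3, Z5} contains no descendant of Z8 and blocks every backdoor path.
Every element of {Z3, Z5} is needed (dropping Z3 leaves P2 open; dropping Z5 leaves P1 open), so no proper subset is valid.
Among all size-2 subsets of the eligible variables, only {Z3, Z5} blocks every backdoor path, so it is the unique smallest valid adjustment set.

{Z3, Z5}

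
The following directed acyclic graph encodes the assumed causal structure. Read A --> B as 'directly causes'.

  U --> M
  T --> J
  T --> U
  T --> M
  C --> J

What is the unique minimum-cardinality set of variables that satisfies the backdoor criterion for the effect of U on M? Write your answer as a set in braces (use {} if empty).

Variables eligible for adjustment (non-descendants of U, excluding U and M): {C, J, T}.
Backdoor paths from U to M:
  P1: U <- T -> M
The empty set is not sufficient: P1 (U <- T -> M) has no collider blocking it and no conditioned non-collider, so it is open.
Try {T}:
  P1: blocked at fork node T ∈ conditioning set.
{T} contains no descendant of U and blocks every backdoor path.
No other singleton works — e.g. {C} leaves P1 open — so {T} is the unique smallest valid adjustment set.

{T}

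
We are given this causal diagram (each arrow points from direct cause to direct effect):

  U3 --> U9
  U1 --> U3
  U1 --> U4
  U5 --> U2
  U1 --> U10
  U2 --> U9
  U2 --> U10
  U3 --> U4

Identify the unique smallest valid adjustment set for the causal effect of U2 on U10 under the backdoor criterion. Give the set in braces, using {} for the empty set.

Variables eligible for adjustment (non-descendants of U2, excluding U2 and U10): {U1, U3, U4, U5}.
Backdoor paths from U2 to U10:
  (none)
With no backdoor paths the empty set already satisfies the criterion, and it is trivially minimal.

{}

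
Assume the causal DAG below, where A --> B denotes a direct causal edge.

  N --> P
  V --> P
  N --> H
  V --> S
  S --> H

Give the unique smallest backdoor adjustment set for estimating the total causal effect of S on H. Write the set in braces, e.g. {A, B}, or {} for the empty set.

Variables eligible for adjustment (non-descendants of S, excluding S and H): {N, P, V}.
Backdoor paths from S to H:
  P1: S <- V -> P <- N -> H
Each backdoor path contains an unconditioned collider, so every path is already blocked with the empty conditioning set:
  P1: blocked at collider P (neither it nor any descendant is in the conditioning set).
The empty set is therefore the unique smallest valid set.

{}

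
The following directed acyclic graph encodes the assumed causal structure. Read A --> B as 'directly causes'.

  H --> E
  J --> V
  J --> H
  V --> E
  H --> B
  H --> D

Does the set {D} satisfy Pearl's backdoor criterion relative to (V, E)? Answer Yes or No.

No

Backdoor paths from V to E (paths whose first edge points into V):
  P1: V <- J -> H -> E
Condition 1 (no descendant of V in the set): holds — descendants of V are {E}; none are in {D}.
Condition 2 (every backdoor path blocked by {D}):
  P1: open — no interior node is in the conditioning set.
{D} does not satisfy the backdoor criterion.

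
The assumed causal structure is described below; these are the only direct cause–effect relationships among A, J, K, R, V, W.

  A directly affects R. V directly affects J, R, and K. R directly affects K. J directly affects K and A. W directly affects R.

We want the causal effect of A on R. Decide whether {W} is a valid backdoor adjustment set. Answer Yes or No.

Backdoor paths from A to R (paths whose first edge points into A):
  P1: A <- J <- V -> R
  P2: A <- J <- V -> K <- R
  P3: A <- J -> K <- V -> R
  P4: A <- J -> K <- R
Condition 1 (no descendant of A in the set): holds — descendants of A are {K, R}; none are in {W}.
Condition 2 (every backdoor path blocked by {W}):
  P1: open — no interior node is in the conditioning set.
  P2: blocked at collider K (neither it nor any descendant is in the conditioning set).
  P3: blocked at collider K (neither it nor any descendant is in the conditioning set).
  P4: blocked at collider K (neither it nor any descendant is in the conditioning set).
{W} does not satisfy the backdoor criterion.

No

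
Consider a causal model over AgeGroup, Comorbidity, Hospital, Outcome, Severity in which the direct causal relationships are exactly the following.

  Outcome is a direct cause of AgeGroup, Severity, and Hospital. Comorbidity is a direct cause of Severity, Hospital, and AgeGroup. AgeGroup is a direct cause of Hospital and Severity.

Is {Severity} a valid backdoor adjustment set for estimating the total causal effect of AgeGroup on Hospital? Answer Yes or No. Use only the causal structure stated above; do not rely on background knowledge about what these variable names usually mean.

Backdoor paths from AgeGroup to Hospital (paths whose first edge points into AgeGroup):
  P1: AgeGroup <- Outcome -> Severity <- Comorbidity -> Hospital
  P2: AgeGroup <- Outcome -> Hospital
  P3: AgeGroup <- Comorbidity -> Severity <- Outcome -> Hospital
  P4: AgeGroup <- Comorbidity -> Hospital
Condition 1 (no descendant of AgeGroup in the set): FAILS — Severity is a descendant of AgeGroup.
Condition 2 (every backdoor path blocked by {Severity}):
  P1: open — collider(s) Severity are conditioned on (or have a conditioned descendant) and no non-collider on the path is in the set.
  P2: open — no interior node is in the conditioning set.
  P3: open — collider(s) Severity are conditioned on (or have a conditioned descendant) and no non-collider on the path is in the set.
  P4: open — no interior node is in the conditioning set.
{Severity} does not satisfy the backdoor criterion.

No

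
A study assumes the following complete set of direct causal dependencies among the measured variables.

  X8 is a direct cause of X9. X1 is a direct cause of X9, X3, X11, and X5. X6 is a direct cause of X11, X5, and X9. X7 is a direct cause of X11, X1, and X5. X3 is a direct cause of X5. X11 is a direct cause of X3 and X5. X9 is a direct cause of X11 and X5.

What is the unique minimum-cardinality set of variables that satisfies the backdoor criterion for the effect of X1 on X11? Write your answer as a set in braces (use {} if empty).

Variables eligible for adjustment (non-descendants of X1, excluding X1 and X11): {X6, X7, X8}.
Backdoor paths from X1 to X11:
  P1: X1 <- X7 -> X11
  P2: X1 <- X7 -> X5 <- X6 -> X9 -> X11
  P3: X1 <- X7 -> X5 <- X6 -> X11
  P4: X1 <- X7 -> X5 <- X9 <- X6 -> X11
  P5: X1 <- X7 -> X5 <- X9 -> X11
  P6: X1 <- X7 -> X5 <- X11
  P7: X1 <- X7 -> X5 <- X3 <- X11
The empty set is not sufficient: P1 (X1 <- X7 -> X11) has no collider blocking it and no conditioned non-collider, so it is open.
Try {X7}:
  P1: blocked at fork node X7 ∈ conditioning set.
  P2: blocked at fork node X7 ∈ conditioning set.
  P3: blocked at fork node X7 ∈ conditioning set.
  P4: blocked at fork node X7 ∈ conditioning set.
  P5: blocked at fork node X7 ∈ conditioning set.
  P6: blocked at fork node X7 ∈ conditioning set.
  P7: blocked at fork node X7 ∈ conditioning set.
{X7} contains no descendant of X1 and blocks every backdoor path.
No other singleton works — e.g. {X8} leaves P1 open — so {X7} is the unique smallest valid adjustment set.

{X7}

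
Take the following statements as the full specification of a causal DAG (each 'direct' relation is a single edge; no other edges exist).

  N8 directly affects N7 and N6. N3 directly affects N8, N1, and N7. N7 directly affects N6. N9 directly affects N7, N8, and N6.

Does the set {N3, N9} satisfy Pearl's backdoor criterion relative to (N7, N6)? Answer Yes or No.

No

Backdoor paths from N7 to N6 (paths whose first edge points into N7):
  P1: N7 <- N9 -> N8 -> N6
  P2: N7 <- N9 -> N6
  P3: N7 <- N3 -> N8 <- N9 -> N6
  P4: N7 <- N3 -> N8 -> N6
  P5: N7 <- N8 <- N9 -> N6
  P6: N7 <- N8 -> N6
Condition 1 (no descendant of N7 in the set): holds — descendants of N7 are {N6}; none are in {N3, N9}.
Condition 2 (every backdoor path blocked by {N3, N9}):
  P1: blocked at fork node N9 ∈ conditioning set.
  P2: blocked at fork node N9 ∈ conditioning set.
  P3: blocked at fork node N3 ∈ conditioning set.
  P4: blocked at fork node N3 ∈ conditioning set.
  P5: blocked at fork node N9 ∈ conditioning set.
  P6: open — no interior node is in the conditioning set.
{N3, N9} does not satisfy the backdoor criterion.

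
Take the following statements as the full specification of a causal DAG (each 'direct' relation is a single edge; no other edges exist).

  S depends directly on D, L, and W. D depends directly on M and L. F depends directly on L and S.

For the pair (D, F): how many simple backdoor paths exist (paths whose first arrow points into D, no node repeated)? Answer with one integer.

2

A backdoor path from D to F is any simple undirected path whose first edge points into D (i.e. leaves D via a parent).
Parents of D: {L, M}.
Enumerating:
  P1: D <- L -> S -> F
  P2: D <- L -> F
That exhausts the simple backdoor paths. Count: 2.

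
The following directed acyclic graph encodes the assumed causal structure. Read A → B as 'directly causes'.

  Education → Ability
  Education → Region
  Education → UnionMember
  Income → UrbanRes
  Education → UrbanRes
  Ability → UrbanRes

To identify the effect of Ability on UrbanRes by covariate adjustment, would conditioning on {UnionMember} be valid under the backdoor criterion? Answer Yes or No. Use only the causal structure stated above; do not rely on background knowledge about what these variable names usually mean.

Backdoor paths from Ability to UrbanRes (paths whose first edge points into Ability):
  P1: Ability <- Education -> UrbanRes
Condition 1 (no descendant of Ability in the set): holds — descendants of Ability are {UrbanRes}; none are in {UnionMember}.
Condition 2 (every backdoor path blocked by {UnionMember}):
  P1: open — no interior node is in the conditioning set.
{UnionMember} does not satisfy the backdoor criterion.

No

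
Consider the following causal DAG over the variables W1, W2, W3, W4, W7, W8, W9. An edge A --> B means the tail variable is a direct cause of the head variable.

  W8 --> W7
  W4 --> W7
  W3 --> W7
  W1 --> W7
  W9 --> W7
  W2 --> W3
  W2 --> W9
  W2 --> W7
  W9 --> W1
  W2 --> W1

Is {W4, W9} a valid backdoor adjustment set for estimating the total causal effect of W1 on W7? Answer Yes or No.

Backdoor paths from W1 to W7 (paths whose first edge points into W1):
  P1: W1 <- W2 -> W9 -> W7
  P2: W1 <- W2 -> W3 -> W7
  P3: W1 <- W2 -> W7
  P4: W1 <- W9 <- W2 -> W3 -> W7
  P5: W1 <- W9 <- W2 -> W7
  P6: W1 <- W9 -> W7
Condition 1 (no descendant of W1 in the set): holds — descendants of W1 are {W7}; none are in {W4, W9}.
Condition 2 (every backdoor path blocked by {W4, W9}):
  P1: blocked at chain node W9 ∈ conditioning set.
  P2: open — no interior node is in the conditioning set.
  P3: open — no interior node is in the conditioning set.
  P4: blocked at chain node W9 ∈ conditioning set.
  P5: blocked at chain node W9 ∈ conditioning set.
  P6: blocked at fork node W9 ∈ conditioning set.
{W4, W9} does not satisfy the backdoor criterion.

No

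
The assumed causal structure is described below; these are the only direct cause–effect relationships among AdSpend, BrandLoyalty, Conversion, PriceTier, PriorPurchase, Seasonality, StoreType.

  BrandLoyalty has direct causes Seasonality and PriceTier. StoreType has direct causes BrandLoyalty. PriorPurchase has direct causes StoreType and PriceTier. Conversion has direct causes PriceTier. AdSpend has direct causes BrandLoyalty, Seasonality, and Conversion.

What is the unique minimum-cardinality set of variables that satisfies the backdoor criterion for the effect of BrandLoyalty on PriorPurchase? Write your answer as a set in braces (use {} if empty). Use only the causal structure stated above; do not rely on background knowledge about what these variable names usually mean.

{PriceTier}

Variables eligible for adjustment (non-descendants of BrandLoyalty, excluding BrandLoyalty and PriorPurchase): {Conversion, PriceTier, Seasonality}.
Backdoor paths from BrandLoyalty to PriorPurchase:
  P1: BrandLoyalty <- Seasonality -> AdSpend <- Conversion <- PriceTier -> PriorPurchase
  P2: BrandLoyalty <- PriceTier -> PriorPurchase
The empty set is not sufficient: P2 (BrandLoyalty <- PriceTier -> PriorPurchase) has no collider blocking it and no conditioned non-collider, so it is open.
Try {PriceTier}:
  P1: blocked at collider AdSpend (neither it nor any descendant is in the conditioning set).
  P2: blocked at fork node PriceTier ∈ conditioning set.
{PriceTier} contains no descendant of BrandLoyalty and blocks every backdoor path.
No other singleton works — e.g. {Seasonality} leaves P2 open — so {PriceTier} is the unique smallest valid adjustment set.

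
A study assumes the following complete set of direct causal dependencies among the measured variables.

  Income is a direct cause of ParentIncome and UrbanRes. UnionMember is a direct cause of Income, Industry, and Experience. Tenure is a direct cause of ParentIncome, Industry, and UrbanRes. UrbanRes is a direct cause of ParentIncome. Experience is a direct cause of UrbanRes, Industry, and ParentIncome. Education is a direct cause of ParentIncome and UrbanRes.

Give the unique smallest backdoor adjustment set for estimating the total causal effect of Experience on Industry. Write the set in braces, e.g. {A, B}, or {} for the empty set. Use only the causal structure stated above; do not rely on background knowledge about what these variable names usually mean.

Variables eligible for adjustment (non-descendants of Experience, excluding Experience and Industry): {Education, Income, Tenure, UnionMember}.
Backdoor paths from Experience to Industry:
  P1: Experience <- UnionMember -> Income -> UrbanRes <- Tenure -> Industry
  P2: Experience <- UnionMember -> Income -> UrbanRes <- Education -> ParentIncome <- Tenure -> Industry
  P3: Experience <- UnionMember -> Income -> UrbanRes -> ParentIncome <- Tenure -> Industry
  P4: Experience <- UnionMember -> Income -> ParentIncome <- Tenure -> Industry
  P5: Experience <- UnionMember -> Income -> ParentIncome <- Education -> UrbanRes <- Tenure -> Industry
  P6: Experience <- UnionMember -> Income -> ParentIncome <- UrbanRes <- Tenure -> Industry
  P7: Experience <- UnionMember -> Industry
The empty set is not sufficient: P7 (Experience <- UnionMember -> Industry) has no collider blocking it and no conditioned non-collider, so it is open.
Try {UnionMember}:
  P1: blocked at fork node UnionMember ∈ conditioning set.
  P2: blocked at fork node UnionMember ∈ conditioning set.
  P3: blocked at fork node UnionMember ∈ conditioning set.
  P4: blocked at fork node UnionMember ∈ conditioning set.
  P5: blocked at fork node UnionMember ∈ conditioning set.
  P6: blocked at fork node UnionMember ∈ conditioning set.
  P7: blocked at fork node UnionMember ∈ conditioning set.
{UnionMember} contains no descendant of Experience and blocks every backdoor path.
No other singleton works — e.g. {Tenure} leaves P7 open — so {UnionMember} is the unique smallest valid adjustment set.

{UnionMember}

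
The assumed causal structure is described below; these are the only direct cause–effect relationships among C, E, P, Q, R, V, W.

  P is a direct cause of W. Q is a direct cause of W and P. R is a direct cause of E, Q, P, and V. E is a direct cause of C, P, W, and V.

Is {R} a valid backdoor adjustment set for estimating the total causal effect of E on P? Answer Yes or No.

Backdoor paths from E to P (paths whose first edge points into E):
  P1: E <- R -> Q -> P
  P2: E <- R -> Q -> W <- P
  P3: E <- R -> P
Condition 1 (no descendant of E in the set): holds — descendants of E are {C, P, V, W}; none are in {R}.
Condition 2 (every backdoor path blocked by {R}):
  P1: blocked at fork node R ∈ conditioning set.
  P2: blocked at fork node R ∈ conditioning set.
  P3: blocked at fork node R ∈ conditioning set.
{R} satisfies the backdoor criterion.

Yes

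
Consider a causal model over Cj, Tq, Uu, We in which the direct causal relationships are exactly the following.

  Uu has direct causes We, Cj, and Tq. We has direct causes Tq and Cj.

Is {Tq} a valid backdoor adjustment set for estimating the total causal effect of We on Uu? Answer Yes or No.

No

Backdoor paths from We to Uu (paths whose first edge points into We):
  P1: We <- Cj -> Uu
  P2: We <- Tq -> Uu
Condition 1 (no descendant of We in the set): holds — descendants of We are {Uu}; none are in {Tq}.
Condition 2 (every backdoor path blocked by {Tq}):
  P1: open — no interior node is in the conditioning set.
  P2: blocked at fork node Tq ∈ conditioning set.
{Tq} does not satisfy the backdoor criterion.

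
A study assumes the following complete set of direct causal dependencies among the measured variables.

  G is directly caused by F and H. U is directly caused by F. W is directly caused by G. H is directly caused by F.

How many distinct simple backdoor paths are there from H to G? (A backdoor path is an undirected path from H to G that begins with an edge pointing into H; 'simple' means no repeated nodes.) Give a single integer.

1

A backdoor path from H to G is any simple undirected path whose first edge points into H (i.e. leaves H via a parent).
Parents of H: {F}.
Enumerating:
  P1: H <- F -> G
That exhausts the simple backdoor paths. Count: 1.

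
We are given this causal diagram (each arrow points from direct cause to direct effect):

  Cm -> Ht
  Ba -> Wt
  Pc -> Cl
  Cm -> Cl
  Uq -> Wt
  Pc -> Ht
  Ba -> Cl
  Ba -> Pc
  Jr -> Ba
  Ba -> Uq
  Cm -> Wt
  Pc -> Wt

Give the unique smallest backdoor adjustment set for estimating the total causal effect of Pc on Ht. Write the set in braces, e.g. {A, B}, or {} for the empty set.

Variables eligible for adjustment (non-descendants of Pc, excluding Pc and Ht): {Ba, Cm, Jr, Uq}.
Backdoor paths from Pc to Ht:
  P1: Pc <- Ba -> Cl <- Cm -> Ht
  P2: Pc <- Ba -> Uq -> Wt <- Cm -> Ht
  P3: Pc <- Ba -> Wt <- Cm -> Ht
Each backdoor path contains an unconditioned collider, so every path is already blocked with the empty conditioning set:
  P1: blocked at collider Cl (neither it nor any descendant is in the conditioning set).
  P2: blocked at collider Wt (neither it nor any descendant is in the conditioning set).
  P3: blocked at collider Wt (neither it nor any descendant is in the conditioning set).
The empty set is therefore the unique smallest valid set.

{}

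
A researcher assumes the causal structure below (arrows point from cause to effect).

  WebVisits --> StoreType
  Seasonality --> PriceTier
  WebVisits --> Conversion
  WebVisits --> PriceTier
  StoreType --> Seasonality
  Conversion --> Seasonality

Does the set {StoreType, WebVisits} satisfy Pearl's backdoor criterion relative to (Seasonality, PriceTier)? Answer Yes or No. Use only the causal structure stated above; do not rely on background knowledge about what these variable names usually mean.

Backdoor paths from Seasonality to PriceTier (paths whose first edge points into Seasonality):
  P1: Seasonality <- Conversion <- WebVisits -> PriceTier
  P2: Seasonality <- StoreType <- WebVisits -> PriceTier
Condition 1 (no descendant of Seasonality in the set): holds — descendants of Seasonality are {PriceTier}; none are in {StoreType, WebVisits}.
Condition 2 (every backdoor path blocked by {StoreType, WebVisits}):
  P1: blocked at fork node WebVisits ∈ conditioning set.
  P2: blocked at chain node StoreType ∈ conditioning set.
{StoreType, WebVisits} satisfies the backdoor criterion.

Yes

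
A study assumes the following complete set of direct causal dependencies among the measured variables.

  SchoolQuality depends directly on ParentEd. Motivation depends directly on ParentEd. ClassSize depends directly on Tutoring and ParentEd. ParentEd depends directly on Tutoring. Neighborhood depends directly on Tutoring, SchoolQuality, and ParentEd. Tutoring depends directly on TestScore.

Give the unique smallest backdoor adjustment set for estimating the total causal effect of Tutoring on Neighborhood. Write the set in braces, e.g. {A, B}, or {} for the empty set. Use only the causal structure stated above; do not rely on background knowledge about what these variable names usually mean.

Variables eligible for adjustment (non-descendants of Tutoring, excluding Tutoring and Neighborhood): {TestScore}.
Backdoor paths from Tutoring to Neighborhood:
  (none)
With no backdoor paths the empty set already satisfies the criterion, and it is trivially minimal.

{}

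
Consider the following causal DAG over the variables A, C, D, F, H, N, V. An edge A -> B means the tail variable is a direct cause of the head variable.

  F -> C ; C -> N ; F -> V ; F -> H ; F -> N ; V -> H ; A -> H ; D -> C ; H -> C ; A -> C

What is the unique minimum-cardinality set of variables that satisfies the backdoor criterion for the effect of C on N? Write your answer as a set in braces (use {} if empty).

{F}

Variables eligible for adjustment (non-descendants of C, excluding C and N): {A, D, F, H, V}.
Backdoor paths from C to N:
  P1: C <- F -> N
  P2: C <- A -> H <- F -> N
  P3: C <- A -> H <- V <- F -> N
  P4: C <- H <- F -> N
  P5: C <- H <- V <- F -> N
The empty set is not sufficient: P1 (C <- F -> N) has no collider blocking it and no conditioned non-collider, so it is open.
Try {F}:
  P1: blocked at fork node F ∈ conditioning set.
  P2: blocked at collider H (neither it nor any descendant is in the conditioning set).
  P3: blocked at collider H (neither it nor any descendant is in the conditioning set).
  P4: blocked at fork node F ∈ conditioning set.
  P5: blocked at fork node F ∈ conditioning set.
{F} contains no descendant of C and blocks every backdoor path.
No other singleton works — e.g. {A} leaves P1 open — so {F} is the unique smallest valid adjustment set.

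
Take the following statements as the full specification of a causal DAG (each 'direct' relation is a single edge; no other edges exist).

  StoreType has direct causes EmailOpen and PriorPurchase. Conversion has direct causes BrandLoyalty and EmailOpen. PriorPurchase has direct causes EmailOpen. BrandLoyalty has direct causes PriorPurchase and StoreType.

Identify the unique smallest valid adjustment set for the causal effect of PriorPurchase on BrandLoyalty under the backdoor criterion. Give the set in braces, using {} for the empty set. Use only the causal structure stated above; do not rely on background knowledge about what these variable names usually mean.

{EmailOpen}

Variables eligible for adjustment (non-descendants of PriorPurchase, excluding PriorPurchase and BrandLoyalty): {EmailOpen}.
Backdoor paths from PriorPurchase to BrandLoyalty:
  P1: PriorPurchase <- EmailOpen -> StoreType -> BrandLoyalty
  P2: PriorPurchase <- EmailOpen -> Conversion <- BrandLoyalty
The empty set is not sufficient: P1 (PriorPurchase <- EmailOpen -> StoreType -> BrandLoyalty) has no collider blocking it and no conditioned non-collider, so it is open.
Try {EmailOpen}:
  P1: blocked at fork node EmailOpen ∈ conditioning set.
  P2: blocked at fork node EmailOpen ∈ conditioning set.
{EmailOpen} contains no descendant of PriorPurchase and blocks every backdoor path.
{EmailOpen} is the unique smallest valid adjustment set.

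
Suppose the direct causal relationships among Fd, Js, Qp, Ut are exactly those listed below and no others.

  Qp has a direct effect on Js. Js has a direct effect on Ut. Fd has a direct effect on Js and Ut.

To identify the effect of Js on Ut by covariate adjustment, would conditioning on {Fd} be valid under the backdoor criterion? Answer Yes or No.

Backdoor paths from Js to Ut (paths whose first edge points into Js):
  P1: Js <- Fd -> Ut
Condition 1 (no descendant of Js in the set): holds — descendants of Js are {Ut}; none are in {Fd}.
Condition 2 (every backdoor path blocked by {Fd}):
  P1: blocked at fork node Fd ∈ conditioning set.
{Fd} satisfies the backdoor criterion.

Yes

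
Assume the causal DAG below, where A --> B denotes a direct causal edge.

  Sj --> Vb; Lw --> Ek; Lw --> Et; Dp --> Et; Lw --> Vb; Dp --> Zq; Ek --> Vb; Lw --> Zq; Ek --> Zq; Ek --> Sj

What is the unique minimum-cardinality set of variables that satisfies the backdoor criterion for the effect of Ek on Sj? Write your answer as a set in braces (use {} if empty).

Variables eligible for adjustment (non-descendants of Ek, excluding Ek and Sj): {Dp, Et, Lw}.
Backdoor paths from Ek to Sj:
  P1: Ek <- Lw -> Vb <- Sj
Each backdoor path contains an unconditioned collider, so every path is already blocked with the empty conditioning set:
  P1: blocked at collider Vb (neither it nor any descendant is in the conditioning set).
The empty set is therefore the unique smallest valid set.

{}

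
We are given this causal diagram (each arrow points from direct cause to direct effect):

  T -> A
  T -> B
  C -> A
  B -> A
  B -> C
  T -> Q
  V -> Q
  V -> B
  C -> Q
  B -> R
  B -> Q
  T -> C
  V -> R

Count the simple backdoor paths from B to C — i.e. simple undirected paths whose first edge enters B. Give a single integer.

A backdoor path from B to C is any simple undirected path whose first edge points into B (i.e. leaves B via a parent).
Parents of B: {T, V}.
Enumerating:
  P1: B <- T -> C
  P2: B <- T -> A <- C
  P3: B <- T -> Q <- C
  P4: B <- V -> Q <- T -> C
  P5: B <- V -> Q <- T -> A <- C
  P6: B <- V -> Q <- C
That exhausts the simple backdoor paths. Count: 6.

6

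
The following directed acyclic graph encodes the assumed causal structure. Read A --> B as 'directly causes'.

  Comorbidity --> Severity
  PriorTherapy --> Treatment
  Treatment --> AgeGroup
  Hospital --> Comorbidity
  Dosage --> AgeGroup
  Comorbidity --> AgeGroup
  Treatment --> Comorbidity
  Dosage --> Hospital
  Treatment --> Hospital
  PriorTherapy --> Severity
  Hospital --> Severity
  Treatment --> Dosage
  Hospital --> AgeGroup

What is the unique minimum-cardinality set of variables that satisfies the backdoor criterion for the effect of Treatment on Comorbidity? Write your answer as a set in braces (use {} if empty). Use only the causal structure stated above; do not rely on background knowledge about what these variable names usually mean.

{}

Variables eligible for adjustment (non-descendants of Treatment, excluding Treatment and Comorbidity): {PriorTherapy}.
Backdoor paths from Treatment to Comorbidity:
  P1: Treatment <- PriorTherapy -> Severity <- Hospital <- Dosage -> AgeGroup <- Comorbidity
  P2: Treatment <- PriorTherapy -> Severity <- Hospital -> Comorbidity
  P3: Treatment <- PriorTherapy -> Severity <- Hospital -> AgeGroup <- Comorbidity
  P4: Treatment <- PriorTherapy -> Severity <- Comorbidity
Each backdoor path contains an unconditioned collider, so every path is already blocked with the empty conditioning set:
  P1: blocked at collider Severity (neither it nor any descendant is in the conditioning set).
  P2: blocked at collider Severity (neither it nor any descendant is in the conditioning set).
  P3: blocked at collider Severity (neither it nor any descendant is in the conditioning set).
  P4: blocked at collider Severity (neither it nor any descendant is in the conditioning set).
The empty set is therefore the unique smallest valid set.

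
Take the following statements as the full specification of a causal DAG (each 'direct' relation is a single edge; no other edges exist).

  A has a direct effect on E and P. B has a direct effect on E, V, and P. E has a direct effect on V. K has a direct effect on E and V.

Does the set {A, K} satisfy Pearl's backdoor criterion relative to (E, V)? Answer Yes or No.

No

Backdoor paths from E to V (paths whose first edge points into E):
  P1: E <- K -> V
  P2: E <- B -> V
  P3: E <- A -> P <- B -> V
Condition 1 (no descendant of E in the set): holds — descendants of E are {V}; none are in {A, K}.
Condition 2 (every backdoor path blocked by {A, K}):
  P1: blocked at fork node K ∈ conditioning set.
  P2: open — no interior node is in the conditioning set.
  P3: blocked at fork node A ∈ conditioning set.
{A, K} does not satisfy the backdoor criterion.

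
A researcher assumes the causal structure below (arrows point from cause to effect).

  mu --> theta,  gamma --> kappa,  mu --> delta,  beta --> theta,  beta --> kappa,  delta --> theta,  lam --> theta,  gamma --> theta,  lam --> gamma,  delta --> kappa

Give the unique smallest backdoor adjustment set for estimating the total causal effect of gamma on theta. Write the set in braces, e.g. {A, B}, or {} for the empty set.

{lam}

Variables eligible for adjustment (non-descendants of gamma, excluding gamma and theta): {beta, delta, lam, mu}.
Backdoor paths from gamma to theta:
  P1: gamma <- lam -> theta
The empty set is not sufficient: P1 (gamma <- lam -> theta) has no collider blocking it and no conditioned non-collider, so it is open.
Try {lam}:
  P1: blocked at fork node lam ∈ conditioning set.
{lam} contains no descendant of gamma and blocks every backdoor path.
No other singleton works — e.g. {mu} leaves P1 open — so {lam} is the unique smallest valid adjustment set.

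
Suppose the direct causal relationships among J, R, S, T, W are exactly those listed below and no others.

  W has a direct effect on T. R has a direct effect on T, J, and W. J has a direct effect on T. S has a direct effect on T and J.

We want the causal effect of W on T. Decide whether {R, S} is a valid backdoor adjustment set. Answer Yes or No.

Backdoor paths from W to T (paths whose first edge points into W):
  P1: W <- R -> J <- S -> T
  P2: W <- R -> J -> T
  P3: W <- R -> T
Condition 1 (no descendant of W in the set): holds — descendants of W are {T}; none are in {R, S}.
Condition 2 (every backdoor path blocked by {R, S}):
  P1: blocked at fork node R ∈ conditioning set.
  P2: blocked at fork node R ∈ conditioning set.
  P3: blocked at fork node R ∈ conditioning set.
{R, S} satisfies the backdoor criterion.

Yes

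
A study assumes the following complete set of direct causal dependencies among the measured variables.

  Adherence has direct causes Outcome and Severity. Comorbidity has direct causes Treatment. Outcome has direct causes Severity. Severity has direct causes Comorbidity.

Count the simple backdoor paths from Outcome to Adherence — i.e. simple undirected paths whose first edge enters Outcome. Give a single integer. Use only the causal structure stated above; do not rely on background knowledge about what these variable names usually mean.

1

A backdoor path from Outcome to Adherence is any simple undirected path whose first edge points into Outcome (i.e. leaves Outcome via a parent).
Parents of Outcome: {Severity}.
Enumerating:
  P1: Outcome <- Severity -> Adherence
That exhausts the simple backdoor paths. Count: 1.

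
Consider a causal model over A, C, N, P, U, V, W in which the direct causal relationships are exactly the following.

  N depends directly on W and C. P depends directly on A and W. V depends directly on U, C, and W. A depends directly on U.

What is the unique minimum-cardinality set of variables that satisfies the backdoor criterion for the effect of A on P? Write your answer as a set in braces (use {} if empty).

{}

Variables eligible for adjustment (non-descendants of A, excluding A and P): {C, N, U, V, W}.
Backdoor paths from A to P:
  P1: A <- U -> V <- C -> N <- W -> P
  P2: A <- U -> V <- W -> P
Each backdoor path contains an unconditioned collider, so every path is already blocked with the empty conditioning set:
  P1: blocked at collider V (neither it nor any descendant is in the conditioning set).
  P2: blocked at collider V (neither it nor any descendant is in the conditioning set).
The empty set is therefore the unique smallest valid set.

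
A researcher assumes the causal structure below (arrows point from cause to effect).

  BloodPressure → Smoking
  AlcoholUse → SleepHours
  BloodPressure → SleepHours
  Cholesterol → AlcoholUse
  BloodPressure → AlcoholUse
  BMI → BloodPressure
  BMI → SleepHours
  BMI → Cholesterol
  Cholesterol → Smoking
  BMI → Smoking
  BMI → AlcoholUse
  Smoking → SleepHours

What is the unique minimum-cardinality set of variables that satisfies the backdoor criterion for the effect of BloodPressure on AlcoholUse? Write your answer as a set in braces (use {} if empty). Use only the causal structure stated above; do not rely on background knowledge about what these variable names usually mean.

{BMI}

Variables eligible for adjustment (non-descendants of BloodPressure, excluding BloodPressure and AlcoholUse): {BMI, Cholesterol}.
Backdoor paths from BloodPressure to AlcoholUse:
  P1: BloodPressure <- BMI -> Cholesterol -> AlcoholUse
  P2: BloodPressure <- BMI -> Cholesterol -> Smoking -> SleepHours <- AlcoholUse
  P3: BloodPressure <- BMI -> AlcoholUse
  P4: BloodPressure <- BMI -> Smoking <- Cholesterol -> AlcoholUse
  P5: BloodPressure <- BMI -> Smoking -> SleepHours <- AlcoholUse
  P6: BloodPressure <- BMI -> SleepHours <- AlcoholUse
  P7: BloodPressure <- BMI -> SleepHours <- Smoking <- Cholesterol -> AlcoholUse
The empty set is not sufficient: P1 (BloodPressure <- BMI -> Cholesterol -> AlcoholUse) has no collider blocking it and no conditioned non-collider, so it is open.
Try {BMI}:
  P1: blocked at fork node BMI ∈ conditioning set.
  P2: blocked at fork node BMI ∈ conditioning set.
  P3: blocked at fork node BMI ∈ conditioning set.
  P4: blocked at fork node BMI ∈ conditioning set.
  P5: blocked at fork node BMI ∈ conditioning set.
  P6: blocked at fork node BMI ∈ conditioning set.
  P7: blocked at fork node BMI ∈ conditioning set.
{BMI} contains no descendant of BloodPressure and blocks every backdoor path.
No other singleton works — e.g. {Cholesterol} leaves P3 open — so {BMI} is the unique smallest valid adjustment set.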